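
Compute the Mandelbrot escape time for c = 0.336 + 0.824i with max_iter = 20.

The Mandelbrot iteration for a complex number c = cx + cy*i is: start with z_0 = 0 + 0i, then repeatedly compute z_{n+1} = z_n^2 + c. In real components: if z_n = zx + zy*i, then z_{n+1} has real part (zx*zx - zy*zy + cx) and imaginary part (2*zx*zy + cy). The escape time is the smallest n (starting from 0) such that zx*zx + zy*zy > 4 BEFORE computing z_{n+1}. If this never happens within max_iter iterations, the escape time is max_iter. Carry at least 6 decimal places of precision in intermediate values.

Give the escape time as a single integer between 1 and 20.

z_0 = 0 + 0i, c = 0.3360 + 0.8240i
Iter 1: z = 0.3360 + 0.8240i, |z|^2 = 0.7919
Iter 2: z = -0.2301 + 1.3777i, |z|^2 = 1.9511
Iter 3: z = -1.5092 + 0.1900i, |z|^2 = 2.3138
Iter 4: z = 2.5776 + 0.2504i, |z|^2 = 6.7066
Escaped at iteration 4

Answer: 4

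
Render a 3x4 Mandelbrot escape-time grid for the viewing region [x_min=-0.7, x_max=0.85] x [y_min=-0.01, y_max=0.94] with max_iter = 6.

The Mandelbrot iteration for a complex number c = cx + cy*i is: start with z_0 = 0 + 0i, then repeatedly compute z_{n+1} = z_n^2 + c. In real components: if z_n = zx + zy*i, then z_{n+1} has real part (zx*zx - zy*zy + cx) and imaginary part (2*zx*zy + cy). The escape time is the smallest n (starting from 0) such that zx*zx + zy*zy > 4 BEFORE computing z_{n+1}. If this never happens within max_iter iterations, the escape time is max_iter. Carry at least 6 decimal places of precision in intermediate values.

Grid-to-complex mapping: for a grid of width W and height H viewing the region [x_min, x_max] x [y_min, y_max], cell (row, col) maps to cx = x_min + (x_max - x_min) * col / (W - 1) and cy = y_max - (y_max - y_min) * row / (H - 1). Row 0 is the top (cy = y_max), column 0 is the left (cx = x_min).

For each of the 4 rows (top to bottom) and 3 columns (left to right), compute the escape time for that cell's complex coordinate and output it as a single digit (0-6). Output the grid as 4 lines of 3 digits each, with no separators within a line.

Answer: 452
662
663
663

Derivation:
(row=0, col=0): c = -0.7000 + 0.9400i → escape time 4
(row=0, col=1): c = 0.0750 + 0.9400i → escape time 5
(row=0, col=2): c = 0.8500 + 0.9400i → escape time 2
(row=1, col=0): c = -0.7000 + 0.6233i → escape time 6
(row=1, col=1): c = 0.0750 + 0.6233i → escape time 6
(row=1, col=2): c = 0.8500 + 0.6233i → escape time 2
(row=2, col=0): c = -0.7000 + 0.3067i → escape time 6
(row=2, col=1): c = 0.0750 + 0.3067i → escape time 6
(row=2, col=2): c = 0.8500 + 0.3067i → escape time 3
(row=3, col=0): c = -0.7000 + -0.0100i → escape time 6
(row=3, col=1): c = 0.0750 + -0.0100i → escape time 6
(row=3, col=2): c = 0.8500 + -0.0100i → escape time 3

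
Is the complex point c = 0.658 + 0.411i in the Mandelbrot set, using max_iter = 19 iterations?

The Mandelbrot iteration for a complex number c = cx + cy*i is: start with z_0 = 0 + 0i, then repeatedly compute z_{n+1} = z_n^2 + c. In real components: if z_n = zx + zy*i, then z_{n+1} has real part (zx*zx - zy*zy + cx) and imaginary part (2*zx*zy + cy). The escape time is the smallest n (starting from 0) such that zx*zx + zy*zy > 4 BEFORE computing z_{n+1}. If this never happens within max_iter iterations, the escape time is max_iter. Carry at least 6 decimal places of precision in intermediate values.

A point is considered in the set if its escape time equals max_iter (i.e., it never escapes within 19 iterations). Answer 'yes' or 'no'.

z_0 = 0 + 0i, c = 0.6580 + 0.4110i
Iter 1: z = 0.6580 + 0.4110i, |z|^2 = 0.6019
Iter 2: z = 0.9220 + 0.9519i, |z|^2 = 1.7562
Iter 3: z = 0.6021 + 2.1663i, |z|^2 = 5.0556
Escaped at iteration 3

Answer: no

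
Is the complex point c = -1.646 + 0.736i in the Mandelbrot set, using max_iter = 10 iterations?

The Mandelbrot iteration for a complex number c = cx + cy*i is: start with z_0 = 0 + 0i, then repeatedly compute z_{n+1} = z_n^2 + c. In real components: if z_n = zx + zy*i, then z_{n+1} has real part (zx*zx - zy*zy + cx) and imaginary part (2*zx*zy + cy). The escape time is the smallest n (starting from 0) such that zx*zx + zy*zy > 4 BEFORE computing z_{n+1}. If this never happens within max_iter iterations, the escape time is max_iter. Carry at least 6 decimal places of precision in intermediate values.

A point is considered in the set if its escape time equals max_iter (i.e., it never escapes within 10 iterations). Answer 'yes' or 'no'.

Answer: no

Derivation:
z_0 = 0 + 0i, c = -1.6460 + 0.7360i
Iter 1: z = -1.6460 + 0.7360i, |z|^2 = 3.2510
Iter 2: z = 0.5216 + -1.6869i, |z|^2 = 3.1178
Iter 3: z = -4.2196 + -1.0239i, |z|^2 = 18.8532
Escaped at iteration 3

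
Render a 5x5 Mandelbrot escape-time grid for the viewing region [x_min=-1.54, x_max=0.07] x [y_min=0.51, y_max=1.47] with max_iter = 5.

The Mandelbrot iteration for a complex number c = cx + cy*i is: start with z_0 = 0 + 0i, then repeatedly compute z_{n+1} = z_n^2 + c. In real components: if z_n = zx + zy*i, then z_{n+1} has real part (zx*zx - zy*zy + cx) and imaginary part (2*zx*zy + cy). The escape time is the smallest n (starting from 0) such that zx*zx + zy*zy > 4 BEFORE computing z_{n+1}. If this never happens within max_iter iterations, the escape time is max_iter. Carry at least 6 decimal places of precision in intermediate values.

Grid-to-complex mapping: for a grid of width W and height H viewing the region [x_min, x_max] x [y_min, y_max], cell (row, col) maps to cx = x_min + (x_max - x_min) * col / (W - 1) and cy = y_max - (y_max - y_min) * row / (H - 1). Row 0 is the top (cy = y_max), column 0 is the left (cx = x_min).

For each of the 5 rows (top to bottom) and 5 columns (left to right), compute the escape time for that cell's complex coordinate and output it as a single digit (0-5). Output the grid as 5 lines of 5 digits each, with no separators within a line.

Answer: 12222
22332
23354
33455
35555

Derivation:
(row=0, col=0): c = -1.5400 + 1.4700i → escape time 1
(row=0, col=1): c = -1.1375 + 1.4700i → escape time 2
(row=0, col=2): c = -0.7350 + 1.4700i → escape time 2
(row=0, col=3): c = -0.3325 + 1.4700i → escape time 2
(row=0, col=4): c = 0.0700 + 1.4700i → escape time 2
(row=1, col=0): c = -1.5400 + 1.2300i → escape time 2
(row=1, col=1): c = -1.1375 + 1.2300i → escape time 2
(row=1, col=2): c = -0.7350 + 1.2300i → escape time 3
(row=1, col=3): c = -0.3325 + 1.2300i → escape time 3
(row=1, col=4): c = 0.0700 + 1.2300i → escape time 2
(row=2, col=0): c = -1.5400 + 0.9900i → escape time 2
(row=2, col=1): c = -1.1375 + 0.9900i → escape time 3
(row=2, col=2): c = -0.7350 + 0.9900i → escape time 3
(row=2, col=3): c = -0.3325 + 0.9900i → escape time 5
(row=2, col=4): c = 0.0700 + 0.9900i → escape time 4
(row=3, col=0): c = -1.5400 + 0.7500i → escape time 3
(row=3, col=1): c = -1.1375 + 0.7500i → escape time 3
(row=3, col=2): c = -0.7350 + 0.7500i → escape time 4
(row=3, col=3): c = -0.3325 + 0.7500i → escape time 5
(row=3, col=4): c = 0.0700 + 0.7500i → escape time 5
(row=4, col=0): c = -1.5400 + 0.5100i → escape time 3
(row=4, col=1): c = -1.1375 + 0.5100i → escape time 5
(row=4, col=2): c = -0.7350 + 0.5100i → escape time 5
(row=4, col=3): c = -0.3325 + 0.5100i → escape time 5
(row=4, col=4): c = 0.0700 + 0.5100i → escape time 5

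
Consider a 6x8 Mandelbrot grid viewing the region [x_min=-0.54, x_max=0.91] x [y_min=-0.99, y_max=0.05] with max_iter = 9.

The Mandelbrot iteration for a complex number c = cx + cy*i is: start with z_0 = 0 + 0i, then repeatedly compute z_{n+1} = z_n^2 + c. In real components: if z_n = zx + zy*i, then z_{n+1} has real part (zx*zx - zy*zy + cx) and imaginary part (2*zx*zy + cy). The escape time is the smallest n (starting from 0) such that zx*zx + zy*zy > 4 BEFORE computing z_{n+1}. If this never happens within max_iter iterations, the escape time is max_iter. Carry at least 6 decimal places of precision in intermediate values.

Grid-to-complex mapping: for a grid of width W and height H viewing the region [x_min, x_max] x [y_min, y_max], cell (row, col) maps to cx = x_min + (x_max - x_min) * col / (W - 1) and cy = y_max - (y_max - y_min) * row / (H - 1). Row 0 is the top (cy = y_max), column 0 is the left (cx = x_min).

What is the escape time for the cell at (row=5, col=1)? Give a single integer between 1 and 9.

z_0 = 0 + 0i, c = -0.2500 + -0.6929i
Iter 1: z = -0.2500 + -0.6929i, |z|^2 = 0.5426
Iter 2: z = -0.6676 + -0.3464i, |z|^2 = 0.5656
Iter 3: z = 0.0756 + -0.2303i, |z|^2 = 0.0588
Iter 4: z = -0.2973 + -0.7277i, |z|^2 = 0.6179
Iter 5: z = -0.6911 + -0.2601i, |z|^2 = 0.5453
Iter 6: z = 0.1600 + -0.3333i, |z|^2 = 0.1367
Iter 7: z = -0.3355 + -0.7995i, |z|^2 = 0.7518
Iter 8: z = -0.7767 + -0.1564i, |z|^2 = 0.6276

Answer: 9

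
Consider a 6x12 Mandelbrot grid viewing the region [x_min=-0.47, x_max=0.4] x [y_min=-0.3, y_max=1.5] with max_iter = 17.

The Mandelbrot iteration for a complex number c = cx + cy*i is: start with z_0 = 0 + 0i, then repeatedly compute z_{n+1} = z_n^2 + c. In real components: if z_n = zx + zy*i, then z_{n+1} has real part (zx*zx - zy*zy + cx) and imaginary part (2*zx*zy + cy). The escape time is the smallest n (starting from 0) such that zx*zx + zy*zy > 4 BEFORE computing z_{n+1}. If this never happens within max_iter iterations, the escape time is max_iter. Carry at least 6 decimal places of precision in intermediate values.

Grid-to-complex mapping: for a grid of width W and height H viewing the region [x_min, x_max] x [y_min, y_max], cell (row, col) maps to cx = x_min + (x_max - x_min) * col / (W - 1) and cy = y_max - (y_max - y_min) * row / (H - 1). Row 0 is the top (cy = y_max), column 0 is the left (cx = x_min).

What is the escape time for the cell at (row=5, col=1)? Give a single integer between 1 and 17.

Answer: 12

Derivation:
z_0 = 0 + 0i, c = -0.2960 + 0.6818i
Iter 1: z = -0.2960 + 0.6818i, |z|^2 = 0.5525
Iter 2: z = -0.6733 + 0.2782i, |z|^2 = 0.5307
Iter 3: z = 0.0799 + 0.3072i, |z|^2 = 0.1008
Iter 4: z = -0.3840 + 0.7309i, |z|^2 = 0.6817
Iter 5: z = -0.6828 + 0.1205i, |z|^2 = 0.4807
Iter 6: z = 0.1557 + 0.5173i, |z|^2 = 0.2919
Iter 7: z = -0.5394 + 0.8429i, |z|^2 = 1.0014
Iter 8: z = -0.7155 + -0.2275i, |z|^2 = 0.5637
Iter 9: z = 0.1642 + 1.0073i, |z|^2 = 1.0416
Iter 10: z = -1.2837 + 1.0126i, |z|^2 = 2.6733
Iter 11: z = 0.3267 + -1.9179i, |z|^2 = 3.7851
Iter 12: z = -3.8676 + -0.5715i, |z|^2 = 15.2850
Escaped at iteration 12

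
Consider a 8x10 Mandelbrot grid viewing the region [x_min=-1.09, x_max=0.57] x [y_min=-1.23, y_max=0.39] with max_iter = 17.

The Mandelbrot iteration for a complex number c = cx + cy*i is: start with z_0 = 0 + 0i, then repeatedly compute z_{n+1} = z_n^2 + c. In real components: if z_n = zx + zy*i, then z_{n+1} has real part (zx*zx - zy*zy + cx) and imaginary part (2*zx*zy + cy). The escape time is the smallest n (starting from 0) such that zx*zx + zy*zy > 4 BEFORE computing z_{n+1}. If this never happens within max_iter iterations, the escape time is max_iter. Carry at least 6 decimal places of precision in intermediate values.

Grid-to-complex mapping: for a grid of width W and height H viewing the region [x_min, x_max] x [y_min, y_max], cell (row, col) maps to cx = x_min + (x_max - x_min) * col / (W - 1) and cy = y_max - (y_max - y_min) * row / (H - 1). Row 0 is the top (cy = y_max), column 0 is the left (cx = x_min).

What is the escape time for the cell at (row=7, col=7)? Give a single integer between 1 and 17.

z_0 = 0 + 0i, c = 0.5700 + -0.8700i
Iter 1: z = 0.5700 + -0.8700i, |z|^2 = 1.0818
Iter 2: z = 0.1380 + -1.8618i, |z|^2 = 3.4853
Iter 3: z = -2.8773 + -1.3839i, |z|^2 = 10.1937
Escaped at iteration 3

Answer: 3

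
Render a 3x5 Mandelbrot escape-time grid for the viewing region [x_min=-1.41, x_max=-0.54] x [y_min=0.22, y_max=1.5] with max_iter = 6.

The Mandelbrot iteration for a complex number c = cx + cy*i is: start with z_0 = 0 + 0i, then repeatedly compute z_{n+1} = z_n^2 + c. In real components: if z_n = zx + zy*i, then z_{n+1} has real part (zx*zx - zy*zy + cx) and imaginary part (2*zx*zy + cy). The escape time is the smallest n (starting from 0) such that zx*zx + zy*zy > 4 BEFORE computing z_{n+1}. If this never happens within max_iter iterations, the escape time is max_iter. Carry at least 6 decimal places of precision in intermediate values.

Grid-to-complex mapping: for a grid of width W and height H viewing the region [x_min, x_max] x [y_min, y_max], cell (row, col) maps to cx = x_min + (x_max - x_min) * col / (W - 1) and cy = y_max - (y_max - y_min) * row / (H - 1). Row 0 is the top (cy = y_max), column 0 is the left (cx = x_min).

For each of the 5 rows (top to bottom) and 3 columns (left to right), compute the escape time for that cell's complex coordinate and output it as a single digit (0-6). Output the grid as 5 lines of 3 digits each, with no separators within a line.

(row=0, col=0): c = -1.4100 + 1.5000i → escape time 1
(row=0, col=1): c = -0.9750 + 1.5000i → escape time 2
(row=0, col=2): c = -0.5400 + 1.5000i → escape time 2
(row=1, col=0): c = -1.4100 + 1.1800i → escape time 2
(row=1, col=1): c = -0.9750 + 1.1800i → escape time 3
(row=1, col=2): c = -0.5400 + 1.1800i → escape time 3
(row=2, col=0): c = -1.4100 + 0.8600i → escape time 3
(row=2, col=1): c = -0.9750 + 0.8600i → escape time 3
(row=2, col=2): c = -0.5400 + 0.8600i → escape time 4
(row=3, col=0): c = -1.4100 + 0.5400i → escape time 3
(row=3, col=1): c = -0.9750 + 0.5400i → escape time 5
(row=3, col=2): c = -0.5400 + 0.5400i → escape time 6
(row=4, col=0): c = -1.4100 + 0.2200i → escape time 6
(row=4, col=1): c = -0.9750 + 0.2200i → escape time 6
(row=4, col=2): c = -0.5400 + 0.2200i → escape time 6

Answer: 122
233
334
356
666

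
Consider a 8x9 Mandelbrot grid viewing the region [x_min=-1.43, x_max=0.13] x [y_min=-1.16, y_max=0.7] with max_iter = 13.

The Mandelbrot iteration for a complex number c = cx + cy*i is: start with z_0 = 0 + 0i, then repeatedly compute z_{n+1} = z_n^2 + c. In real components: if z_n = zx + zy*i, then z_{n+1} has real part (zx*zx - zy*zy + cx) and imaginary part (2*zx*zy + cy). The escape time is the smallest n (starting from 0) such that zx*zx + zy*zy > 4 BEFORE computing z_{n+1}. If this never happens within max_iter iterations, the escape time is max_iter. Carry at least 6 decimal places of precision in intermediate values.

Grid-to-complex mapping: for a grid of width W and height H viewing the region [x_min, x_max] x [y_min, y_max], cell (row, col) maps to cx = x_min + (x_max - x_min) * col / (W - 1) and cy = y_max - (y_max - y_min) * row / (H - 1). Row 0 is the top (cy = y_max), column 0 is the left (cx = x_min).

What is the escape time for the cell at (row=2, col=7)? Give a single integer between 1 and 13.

z_0 = 0 + 0i, c = 0.1300 + 0.2350i
Iter 1: z = 0.1300 + 0.2350i, |z|^2 = 0.0721
Iter 2: z = 0.0917 + 0.2961i, |z|^2 = 0.0961
Iter 3: z = 0.0507 + 0.2893i, |z|^2 = 0.0863
Iter 4: z = 0.0489 + 0.2644i, |z|^2 = 0.0723
Iter 5: z = 0.0625 + 0.2608i, |z|^2 = 0.0719
Iter 6: z = 0.0659 + 0.2676i, |z|^2 = 0.0760
Iter 7: z = 0.0627 + 0.2703i, |z|^2 = 0.0770
Iter 8: z = 0.0609 + 0.2689i, |z|^2 = 0.0760
Iter 9: z = 0.0614 + 0.2678i, |z|^2 = 0.0755
Iter 10: z = 0.0621 + 0.2679i, |z|^2 = 0.0756
Iter 11: z = 0.0621 + 0.2683i, |z|^2 = 0.0758
Iter 12: z = 0.0619 + 0.2683i, |z|^2 = 0.0758

Answer: 13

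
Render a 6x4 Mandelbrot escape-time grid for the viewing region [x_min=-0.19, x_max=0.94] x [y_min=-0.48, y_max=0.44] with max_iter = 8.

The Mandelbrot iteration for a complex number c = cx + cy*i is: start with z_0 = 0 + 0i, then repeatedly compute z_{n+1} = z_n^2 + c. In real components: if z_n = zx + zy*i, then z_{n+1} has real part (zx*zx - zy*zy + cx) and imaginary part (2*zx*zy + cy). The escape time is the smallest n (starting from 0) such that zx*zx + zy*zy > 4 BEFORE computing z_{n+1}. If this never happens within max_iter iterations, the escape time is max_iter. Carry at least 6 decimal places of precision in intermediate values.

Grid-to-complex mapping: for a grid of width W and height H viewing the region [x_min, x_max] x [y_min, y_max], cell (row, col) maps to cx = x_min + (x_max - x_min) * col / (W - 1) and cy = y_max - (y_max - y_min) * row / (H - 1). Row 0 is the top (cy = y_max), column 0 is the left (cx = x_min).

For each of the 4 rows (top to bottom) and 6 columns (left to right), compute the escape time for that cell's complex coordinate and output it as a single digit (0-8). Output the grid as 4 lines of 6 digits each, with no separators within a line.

Answer: 888532
888533
888533
888532

Derivation:
(row=0, col=0): c = -0.1900 + 0.4400i → escape time 8
(row=0, col=1): c = 0.0360 + 0.4400i → escape time 8
(row=0, col=2): c = 0.2620 + 0.4400i → escape time 8
(row=0, col=3): c = 0.4880 + 0.4400i → escape time 5
(row=0, col=4): c = 0.7140 + 0.4400i → escape time 3
(row=0, col=5): c = 0.9400 + 0.4400i → escape time 2
(row=1, col=0): c = -0.1900 + 0.1333i → escape time 8
(row=1, col=1): c = 0.0360 + 0.1333i → escape time 8
(row=1, col=2): c = 0.2620 + 0.1333i → escape time 8
(row=1, col=3): c = 0.4880 + 0.1333i → escape time 5
(row=1, col=4): c = 0.7140 + 0.1333i → escape time 3
(row=1, col=5): c = 0.9400 + 0.1333i → escape time 3
(row=2, col=0): c = -0.1900 + -0.1733i → escape time 8
(row=2, col=1): c = 0.0360 + -0.1733i → escape time 8
(row=2, col=2): c = 0.2620 + -0.1733i → escape time 8
(row=2, col=3): c = 0.4880 + -0.1733i → escape time 5
(row=2, col=4): c = 0.7140 + -0.1733i → escape time 3
(row=2, col=5): c = 0.9400 + -0.1733i → escape time 3
(row=3, col=0): c = -0.1900 + -0.4800i → escape time 8
(row=3, col=1): c = 0.0360 + -0.4800i → escape time 8
(row=3, col=2): c = 0.2620 + -0.4800i → escape time 8
(row=3, col=3): c = 0.4880 + -0.4800i → escape time 5
(row=3, col=4): c = 0.7140 + -0.4800i → escape time 3
(row=3, col=5): c = 0.9400 + -0.4800i → escape time 2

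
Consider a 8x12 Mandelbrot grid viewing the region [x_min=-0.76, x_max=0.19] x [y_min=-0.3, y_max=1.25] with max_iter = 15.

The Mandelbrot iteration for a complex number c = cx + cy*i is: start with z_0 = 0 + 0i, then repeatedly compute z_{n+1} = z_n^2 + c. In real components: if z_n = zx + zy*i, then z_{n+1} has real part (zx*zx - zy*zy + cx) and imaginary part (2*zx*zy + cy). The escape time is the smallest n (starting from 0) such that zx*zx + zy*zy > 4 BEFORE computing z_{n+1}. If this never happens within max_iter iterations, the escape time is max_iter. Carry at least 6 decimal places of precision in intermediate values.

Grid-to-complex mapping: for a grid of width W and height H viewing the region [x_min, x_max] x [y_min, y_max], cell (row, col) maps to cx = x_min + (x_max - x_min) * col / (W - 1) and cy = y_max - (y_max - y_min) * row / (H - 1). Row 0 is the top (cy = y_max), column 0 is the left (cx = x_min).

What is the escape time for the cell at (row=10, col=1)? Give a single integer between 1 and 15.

Answer: 15

Derivation:
z_0 = 0 + 0i, c = -0.6243 + -0.1591i
Iter 1: z = -0.6243 + -0.1591i, |z|^2 = 0.4150
Iter 2: z = -0.2599 + 0.0395i, |z|^2 = 0.0691
Iter 3: z = -0.5583 + -0.1796i, |z|^2 = 0.3440
Iter 4: z = -0.3448 + 0.0415i, |z|^2 = 0.1206
Iter 5: z = -0.5071 + -0.1877i, |z|^2 = 0.2924
Iter 6: z = -0.4024 + 0.0313i, |z|^2 = 0.1629
Iter 7: z = -0.4634 + -0.1843i, |z|^2 = 0.2487
Iter 8: z = -0.4435 + 0.0117i, |z|^2 = 0.1969
Iter 9: z = -0.4277 + -0.1694i, |z|^2 = 0.2116
Iter 10: z = -0.4701 + -0.0141i, |z|^2 = 0.2212
Iter 11: z = -0.4035 + -0.1458i, |z|^2 = 0.1841
Iter 12: z = -0.4827 + -0.0414i, |z|^2 = 0.2347
Iter 13: z = -0.3930 + -0.1191i, |z|^2 = 0.1686
Iter 14: z = -0.4840 + -0.0655i, |z|^2 = 0.2386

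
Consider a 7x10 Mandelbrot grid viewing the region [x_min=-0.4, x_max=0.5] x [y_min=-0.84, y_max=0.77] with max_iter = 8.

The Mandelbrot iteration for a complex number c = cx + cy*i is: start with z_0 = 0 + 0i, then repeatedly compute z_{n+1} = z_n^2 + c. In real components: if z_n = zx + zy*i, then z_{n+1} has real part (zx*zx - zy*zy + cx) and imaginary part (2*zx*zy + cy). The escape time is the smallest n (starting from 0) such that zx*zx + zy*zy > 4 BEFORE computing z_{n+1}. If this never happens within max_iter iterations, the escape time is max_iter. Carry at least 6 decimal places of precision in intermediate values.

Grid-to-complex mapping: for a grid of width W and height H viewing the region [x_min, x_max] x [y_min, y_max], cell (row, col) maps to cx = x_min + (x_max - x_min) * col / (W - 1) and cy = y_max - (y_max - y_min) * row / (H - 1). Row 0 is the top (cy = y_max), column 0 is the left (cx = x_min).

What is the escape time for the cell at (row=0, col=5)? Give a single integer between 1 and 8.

z_0 = 0 + 0i, c = 0.3500 + 0.7700i
Iter 1: z = 0.3500 + 0.7700i, |z|^2 = 0.7154
Iter 2: z = -0.1204 + 1.3090i, |z|^2 = 1.7280
Iter 3: z = -1.3490 + 0.4548i, |z|^2 = 2.0266
Iter 4: z = 1.9629 + -0.4570i, |z|^2 = 4.0619
Escaped at iteration 4

Answer: 4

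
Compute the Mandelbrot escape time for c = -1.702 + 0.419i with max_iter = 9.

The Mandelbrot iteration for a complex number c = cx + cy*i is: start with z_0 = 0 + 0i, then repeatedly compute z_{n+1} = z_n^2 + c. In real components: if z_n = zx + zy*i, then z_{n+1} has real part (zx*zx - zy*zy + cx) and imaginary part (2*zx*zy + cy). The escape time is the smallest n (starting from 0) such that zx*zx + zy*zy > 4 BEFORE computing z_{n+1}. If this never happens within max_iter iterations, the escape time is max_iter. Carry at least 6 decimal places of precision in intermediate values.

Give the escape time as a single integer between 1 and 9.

Answer: 3

Derivation:
z_0 = 0 + 0i, c = -1.7020 + 0.4190i
Iter 1: z = -1.7020 + 0.4190i, |z|^2 = 3.0724
Iter 2: z = 1.0192 + -1.0073i, |z|^2 = 2.0535
Iter 3: z = -1.6777 + -1.6343i, |z|^2 = 5.4858
Escaped at iteration 3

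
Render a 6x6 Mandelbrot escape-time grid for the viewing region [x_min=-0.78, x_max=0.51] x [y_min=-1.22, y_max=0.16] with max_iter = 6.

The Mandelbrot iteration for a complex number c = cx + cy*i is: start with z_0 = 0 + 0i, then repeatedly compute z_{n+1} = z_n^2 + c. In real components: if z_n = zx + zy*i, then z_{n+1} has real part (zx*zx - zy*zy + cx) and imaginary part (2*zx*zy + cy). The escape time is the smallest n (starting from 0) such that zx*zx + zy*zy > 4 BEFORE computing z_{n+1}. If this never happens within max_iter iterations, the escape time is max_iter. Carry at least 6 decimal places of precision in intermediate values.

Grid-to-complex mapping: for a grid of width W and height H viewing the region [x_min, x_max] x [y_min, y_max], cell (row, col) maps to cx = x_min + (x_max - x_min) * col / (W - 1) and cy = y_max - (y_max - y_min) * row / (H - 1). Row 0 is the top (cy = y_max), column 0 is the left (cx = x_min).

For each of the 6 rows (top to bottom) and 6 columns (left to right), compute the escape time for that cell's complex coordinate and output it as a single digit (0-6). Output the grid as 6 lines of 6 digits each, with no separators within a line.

(row=0, col=0): c = -0.7800 + 0.1600i → escape time 6
(row=0, col=1): c = -0.5220 + 0.1600i → escape time 6
(row=0, col=2): c = -0.2640 + 0.1600i → escape time 6
(row=0, col=3): c = -0.0060 + 0.1600i → escape time 6
(row=0, col=4): c = 0.2520 + 0.1600i → escape time 6
(row=0, col=5): c = 0.5100 + 0.1600i → escape time 5
(row=1, col=0): c = -0.7800 + -0.1160i → escape time 6
(row=1, col=1): c = -0.5220 + -0.1160i → escape time 6
(row=1, col=2): c = -0.2640 + -0.1160i → escape time 6
(row=1, col=3): c = -0.0060 + -0.1160i → escape time 6
(row=1, col=4): c = 0.2520 + -0.1160i → escape time 6
(row=1, col=5): c = 0.5100 + -0.1160i → escape time 5
(row=2, col=0): c = -0.7800 + -0.3920i → escape time 6
(row=2, col=1): c = -0.5220 + -0.3920i → escape time 6
(row=2, col=2): c = -0.2640 + -0.3920i → escape time 6
(row=2, col=3): c = -0.0060 + -0.3920i → escape time 6
(row=2, col=4): c = 0.2520 + -0.3920i → escape time 6
(row=2, col=5): c = 0.5100 + -0.3920i → escape time 5
(row=3, col=0): c = -0.7800 + -0.6680i → escape time 5
(row=3, col=1): c = -0.5220 + -0.6680i → escape time 6
(row=3, col=2): c = -0.2640 + -0.6680i → escape time 6
(row=3, col=3): c = -0.0060 + -0.6680i → escape time 6
(row=3, col=4): c = 0.2520 + -0.6680i → escape time 6
(row=3, col=5): c = 0.5100 + -0.6680i → escape time 4
(row=4, col=0): c = -0.7800 + -0.9440i → escape time 3
(row=4, col=1): c = -0.5220 + -0.9440i → escape time 4
(row=4, col=2): c = -0.2640 + -0.9440i → escape time 6
(row=4, col=3): c = -0.0060 + -0.9440i → escape time 6
(row=4, col=4): c = 0.2520 + -0.9440i → escape time 4
(row=4, col=5): c = 0.5100 + -0.9440i → escape time 3
(row=5, col=0): c = -0.7800 + -1.2200i → escape time 3
(row=5, col=1): c = -0.5220 + -1.2200i → escape time 3
(row=5, col=2): c = -0.2640 + -1.2200i → escape time 3
(row=5, col=3): c = -0.0060 + -1.2200i → escape time 3
(row=5, col=4): c = 0.2520 + -1.2200i → escape time 2
(row=5, col=5): c = 0.5100 + -1.2200i → escape time 2

Answer: 666665
666665
666665
566664
346643
333322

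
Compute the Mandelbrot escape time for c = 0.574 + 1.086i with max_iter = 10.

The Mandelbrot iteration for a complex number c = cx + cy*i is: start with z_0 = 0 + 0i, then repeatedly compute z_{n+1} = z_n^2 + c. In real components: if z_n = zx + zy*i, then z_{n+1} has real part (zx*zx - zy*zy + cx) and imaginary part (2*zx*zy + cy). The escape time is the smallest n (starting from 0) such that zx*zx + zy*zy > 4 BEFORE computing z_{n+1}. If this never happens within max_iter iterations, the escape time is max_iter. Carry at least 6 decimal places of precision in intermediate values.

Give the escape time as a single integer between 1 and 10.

Answer: 2

Derivation:
z_0 = 0 + 0i, c = 0.5740 + 1.0860i
Iter 1: z = 0.5740 + 1.0860i, |z|^2 = 1.5089
Iter 2: z = -0.2759 + 2.3327i, |z|^2 = 5.5178
Escaped at iteration 2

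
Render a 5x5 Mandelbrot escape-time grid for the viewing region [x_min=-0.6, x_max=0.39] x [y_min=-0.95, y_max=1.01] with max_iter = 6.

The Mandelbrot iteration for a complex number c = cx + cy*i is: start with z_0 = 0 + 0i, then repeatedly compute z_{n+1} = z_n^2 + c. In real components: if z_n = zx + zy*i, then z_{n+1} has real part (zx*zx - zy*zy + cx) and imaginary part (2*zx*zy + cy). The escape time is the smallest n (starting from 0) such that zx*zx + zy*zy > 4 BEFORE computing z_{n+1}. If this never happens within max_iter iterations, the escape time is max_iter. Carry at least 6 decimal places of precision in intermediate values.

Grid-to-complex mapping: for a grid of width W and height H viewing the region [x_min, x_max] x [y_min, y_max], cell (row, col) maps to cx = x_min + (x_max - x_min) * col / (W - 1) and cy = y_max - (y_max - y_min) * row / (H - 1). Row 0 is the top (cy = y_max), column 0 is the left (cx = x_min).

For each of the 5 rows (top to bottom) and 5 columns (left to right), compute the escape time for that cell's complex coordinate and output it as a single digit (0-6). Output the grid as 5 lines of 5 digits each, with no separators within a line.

Answer: 45643
66666
66666
66666
45643

Derivation:
(row=0, col=0): c = -0.6000 + 1.0100i → escape time 4
(row=0, col=1): c = -0.3525 + 1.0100i → escape time 5
(row=0, col=2): c = -0.1050 + 1.0100i → escape time 6
(row=0, col=3): c = 0.1425 + 1.0100i → escape time 4
(row=0, col=4): c = 0.3900 + 1.0100i → escape time 3
(row=1, col=0): c = -0.6000 + 0.5200i → escape time 6
(row=1, col=1): c = -0.3525 + 0.5200i → escape time 6
(row=1, col=2): c = -0.1050 + 0.5200i → escape time 6
(row=1, col=3): c = 0.1425 + 0.5200i → escape time 6
(row=1, col=4): c = 0.3900 + 0.5200i → escape time 6
(row=2, col=0): c = -0.6000 + 0.0300i → escape time 6
(row=2, col=1): c = -0.3525 + 0.0300i → escape time 6
(row=2, col=2): c = -0.1050 + 0.0300i → escape time 6
(row=2, col=3): c = 0.1425 + 0.0300i → escape time 6
(row=2, col=4): c = 0.3900 + 0.0300i → escape time 6
(row=3, col=0): c = -0.6000 + -0.4600i → escape time 6
(row=3, col=1): c = -0.3525 + -0.4600i → escape time 6
(row=3, col=2): c = -0.1050 + -0.4600i → escape time 6
(row=3, col=3): c = 0.1425 + -0.4600i → escape time 6
(row=3, col=4): c = 0.3900 + -0.4600i → escape time 6
(row=4, col=0): c = -0.6000 + -0.9500i → escape time 4
(row=4, col=1): c = -0.3525 + -0.9500i → escape time 5
(row=4, col=2): c = -0.1050 + -0.9500i → escape time 6
(row=4, col=3): c = 0.1425 + -0.9500i → escape time 4
(row=4, col=4): c = 0.3900 + -0.9500i → escape time 3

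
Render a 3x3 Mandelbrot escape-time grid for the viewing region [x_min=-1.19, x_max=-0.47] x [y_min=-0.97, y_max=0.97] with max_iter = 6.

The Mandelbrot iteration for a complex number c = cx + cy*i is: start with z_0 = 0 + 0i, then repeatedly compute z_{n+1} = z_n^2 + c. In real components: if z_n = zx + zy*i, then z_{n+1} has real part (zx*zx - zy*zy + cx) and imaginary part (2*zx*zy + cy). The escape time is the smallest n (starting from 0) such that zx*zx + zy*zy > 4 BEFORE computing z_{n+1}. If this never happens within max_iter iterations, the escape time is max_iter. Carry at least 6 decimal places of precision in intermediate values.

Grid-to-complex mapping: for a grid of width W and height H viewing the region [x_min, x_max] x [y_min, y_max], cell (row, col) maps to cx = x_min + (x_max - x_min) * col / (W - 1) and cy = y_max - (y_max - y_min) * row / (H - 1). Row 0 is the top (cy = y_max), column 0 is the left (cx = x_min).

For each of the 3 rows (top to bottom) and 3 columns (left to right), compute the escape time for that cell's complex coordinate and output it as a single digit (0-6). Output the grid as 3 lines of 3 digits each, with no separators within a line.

Answer: 334
666
334

Derivation:
(row=0, col=0): c = -1.1900 + 0.9700i → escape time 3
(row=0, col=1): c = -0.8300 + 0.9700i → escape time 3
(row=0, col=2): c = -0.4700 + 0.9700i → escape time 4
(row=1, col=0): c = -1.1900 + 0.0000i → escape time 6
(row=1, col=1): c = -0.8300 + 0.0000i → escape time 6
(row=1, col=2): c = -0.4700 + 0.0000i → escape time 6
(row=2, col=0): c = -1.1900 + -0.9700i → escape time 3
(row=2, col=1): c = -0.8300 + -0.9700i → escape time 3
(row=2, col=2): c = -0.4700 + -0.9700i → escape time 4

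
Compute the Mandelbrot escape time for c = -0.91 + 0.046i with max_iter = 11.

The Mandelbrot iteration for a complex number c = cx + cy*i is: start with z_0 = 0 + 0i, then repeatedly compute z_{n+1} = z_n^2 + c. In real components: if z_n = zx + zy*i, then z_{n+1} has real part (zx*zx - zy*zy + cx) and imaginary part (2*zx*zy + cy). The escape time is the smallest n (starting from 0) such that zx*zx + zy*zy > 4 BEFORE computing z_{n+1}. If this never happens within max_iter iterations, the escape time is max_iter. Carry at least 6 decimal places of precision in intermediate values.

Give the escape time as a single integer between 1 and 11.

z_0 = 0 + 0i, c = -0.9100 + 0.0460i
Iter 1: z = -0.9100 + 0.0460i, |z|^2 = 0.8302
Iter 2: z = -0.0840 + -0.0377i, |z|^2 = 0.0085
Iter 3: z = -0.9044 + 0.0523i, |z|^2 = 0.8206
Iter 4: z = -0.0949 + -0.0487i, |z|^2 = 0.0114
Iter 5: z = -0.9034 + 0.0552i, |z|^2 = 0.8191
Iter 6: z = -0.0970 + -0.0538i, |z|^2 = 0.0123
Iter 7: z = -0.9035 + 0.0564i, |z|^2 = 0.8195
Iter 8: z = -0.0969 + -0.0560i, |z|^2 = 0.0125
Iter 9: z = -0.9037 + 0.0568i, |z|^2 = 0.8200
Iter 10: z = -0.0965 + -0.0567i, |z|^2 = 0.0125

Answer: 11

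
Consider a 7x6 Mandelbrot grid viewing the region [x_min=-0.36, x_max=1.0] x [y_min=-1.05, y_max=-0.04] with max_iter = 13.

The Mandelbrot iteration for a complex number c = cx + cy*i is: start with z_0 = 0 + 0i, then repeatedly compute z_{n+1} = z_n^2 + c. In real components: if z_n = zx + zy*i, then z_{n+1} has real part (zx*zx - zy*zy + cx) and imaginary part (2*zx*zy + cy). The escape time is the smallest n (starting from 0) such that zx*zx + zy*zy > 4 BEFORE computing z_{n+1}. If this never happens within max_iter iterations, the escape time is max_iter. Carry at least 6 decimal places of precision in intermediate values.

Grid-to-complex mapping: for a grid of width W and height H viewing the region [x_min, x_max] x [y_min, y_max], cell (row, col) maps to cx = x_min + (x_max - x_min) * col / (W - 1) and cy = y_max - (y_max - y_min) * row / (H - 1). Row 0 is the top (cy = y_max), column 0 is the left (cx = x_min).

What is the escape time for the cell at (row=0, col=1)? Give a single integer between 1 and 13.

Answer: 13

Derivation:
z_0 = 0 + 0i, c = -0.1333 + -0.0400i
Iter 1: z = -0.1333 + -0.0400i, |z|^2 = 0.0194
Iter 2: z = -0.1172 + -0.0293i, |z|^2 = 0.0146
Iter 3: z = -0.1205 + -0.0331i, |z|^2 = 0.0156
Iter 4: z = -0.1199 + -0.0320i, |z|^2 = 0.0154
Iter 5: z = -0.1200 + -0.0323i, |z|^2 = 0.0154
Iter 6: z = -0.1200 + -0.0322i, |z|^2 = 0.0154
Iter 7: z = -0.1200 + -0.0323i, |z|^2 = 0.0154
Iter 8: z = -0.1200 + -0.0323i, |z|^2 = 0.0154
Iter 9: z = -0.1200 + -0.0323i, |z|^2 = 0.0154
Iter 10: z = -0.1200 + -0.0323i, |z|^2 = 0.0154
Iter 11: z = -0.1200 + -0.0323i, |z|^2 = 0.0154
Iter 12: z = -0.1200 + -0.0323i, |z|^2 = 0.0154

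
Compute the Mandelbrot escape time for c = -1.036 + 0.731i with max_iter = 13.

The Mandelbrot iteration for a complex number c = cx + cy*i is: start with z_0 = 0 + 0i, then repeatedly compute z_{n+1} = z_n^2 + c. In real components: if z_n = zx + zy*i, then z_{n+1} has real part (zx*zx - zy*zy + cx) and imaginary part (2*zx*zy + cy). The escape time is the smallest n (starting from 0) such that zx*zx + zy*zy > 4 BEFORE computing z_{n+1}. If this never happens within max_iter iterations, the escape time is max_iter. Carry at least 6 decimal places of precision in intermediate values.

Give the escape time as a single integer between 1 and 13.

z_0 = 0 + 0i, c = -1.0360 + 0.7310i
Iter 1: z = -1.0360 + 0.7310i, |z|^2 = 1.6077
Iter 2: z = -0.4971 + -0.7836i, |z|^2 = 0.8612
Iter 3: z = -1.4030 + 1.5100i, |z|^2 = 4.2486
Escaped at iteration 3

Answer: 3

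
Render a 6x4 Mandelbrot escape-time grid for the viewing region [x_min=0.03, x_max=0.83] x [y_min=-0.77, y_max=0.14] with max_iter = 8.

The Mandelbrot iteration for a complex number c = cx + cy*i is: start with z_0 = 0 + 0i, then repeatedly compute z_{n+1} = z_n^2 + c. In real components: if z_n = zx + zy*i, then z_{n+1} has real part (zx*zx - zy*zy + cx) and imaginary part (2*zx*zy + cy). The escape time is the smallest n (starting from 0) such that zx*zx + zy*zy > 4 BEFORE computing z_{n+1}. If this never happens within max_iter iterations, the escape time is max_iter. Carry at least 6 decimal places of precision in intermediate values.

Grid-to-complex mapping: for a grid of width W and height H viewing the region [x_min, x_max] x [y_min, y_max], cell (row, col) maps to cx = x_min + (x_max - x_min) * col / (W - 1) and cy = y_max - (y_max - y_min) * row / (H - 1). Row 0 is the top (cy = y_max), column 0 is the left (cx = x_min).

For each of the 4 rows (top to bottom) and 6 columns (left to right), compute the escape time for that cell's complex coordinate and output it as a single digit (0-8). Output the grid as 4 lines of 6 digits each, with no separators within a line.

Answer: 888543
888543
888533
854332

Derivation:
(row=0, col=0): c = 0.0300 + 0.1400i → escape time 8
(row=0, col=1): c = 0.1900 + 0.1400i → escape time 8
(row=0, col=2): c = 0.3500 + 0.1400i → escape time 8
(row=0, col=3): c = 0.5100 + 0.1400i → escape time 5
(row=0, col=4): c = 0.6700 + 0.1400i → escape time 4
(row=0, col=5): c = 0.8300 + 0.1400i → escape time 3
(row=1, col=0): c = 0.0300 + -0.1633i → escape time 8
(row=1, col=1): c = 0.1900 + -0.1633i → escape time 8
(row=1, col=2): c = 0.3500 + -0.1633i → escape time 8
(row=1, col=3): c = 0.5100 + -0.1633i → escape time 5
(row=1, col=4): c = 0.6700 + -0.1633i → escape time 4
(row=1, col=5): c = 0.8300 + -0.1633i → escape time 3
(row=2, col=0): c = 0.0300 + -0.4667i → escape time 8
(row=2, col=1): c = 0.1900 + -0.4667i → escape time 8
(row=2, col=2): c = 0.3500 + -0.4667i → escape time 8
(row=2, col=3): c = 0.5100 + -0.4667i → escape time 5
(row=2, col=4): c = 0.6700 + -0.4667i → escape time 3
(row=2, col=5): c = 0.8300 + -0.4667i → escape time 3
(row=3, col=0): c = 0.0300 + -0.7700i → escape time 8
(row=3, col=1): c = 0.1900 + -0.7700i → escape time 5
(row=3, col=2): c = 0.3500 + -0.7700i → escape time 4
(row=3, col=3): c = 0.5100 + -0.7700i → escape time 3
(row=3, col=4): c = 0.6700 + -0.7700i → escape time 3
(row=3, col=5): c = 0.8300 + -0.7700i → escape time 2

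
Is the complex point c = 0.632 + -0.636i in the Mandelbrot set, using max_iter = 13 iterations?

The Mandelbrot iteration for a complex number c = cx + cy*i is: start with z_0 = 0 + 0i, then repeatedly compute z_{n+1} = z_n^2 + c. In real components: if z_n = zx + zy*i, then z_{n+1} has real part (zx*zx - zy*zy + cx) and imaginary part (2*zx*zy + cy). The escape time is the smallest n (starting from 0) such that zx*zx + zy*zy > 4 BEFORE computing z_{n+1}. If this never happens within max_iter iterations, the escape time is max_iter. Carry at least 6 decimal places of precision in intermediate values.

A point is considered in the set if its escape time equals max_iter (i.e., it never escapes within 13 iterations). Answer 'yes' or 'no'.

Answer: no

Derivation:
z_0 = 0 + 0i, c = 0.6320 + -0.6360i
Iter 1: z = 0.6320 + -0.6360i, |z|^2 = 0.8039
Iter 2: z = 0.6269 + -1.4399i, |z|^2 = 2.4664
Iter 3: z = -1.0483 + -2.4414i, |z|^2 = 7.0595
Escaped at iteration 3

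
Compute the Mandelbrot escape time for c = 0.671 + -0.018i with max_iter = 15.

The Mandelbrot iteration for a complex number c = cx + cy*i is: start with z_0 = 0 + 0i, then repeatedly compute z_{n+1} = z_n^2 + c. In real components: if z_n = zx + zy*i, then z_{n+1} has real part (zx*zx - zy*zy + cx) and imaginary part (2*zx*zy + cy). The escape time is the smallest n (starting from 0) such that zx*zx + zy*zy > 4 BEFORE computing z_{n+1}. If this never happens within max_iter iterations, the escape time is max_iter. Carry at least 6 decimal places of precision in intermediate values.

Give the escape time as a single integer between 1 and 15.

Answer: 4

Derivation:
z_0 = 0 + 0i, c = 0.6710 + -0.0180i
Iter 1: z = 0.6710 + -0.0180i, |z|^2 = 0.4506
Iter 2: z = 1.1209 + -0.0422i, |z|^2 = 1.2582
Iter 3: z = 1.9257 + -0.1125i, |z|^2 = 3.7209
Iter 4: z = 4.3666 + -0.4513i, |z|^2 = 19.2707
Escaped at iteration 4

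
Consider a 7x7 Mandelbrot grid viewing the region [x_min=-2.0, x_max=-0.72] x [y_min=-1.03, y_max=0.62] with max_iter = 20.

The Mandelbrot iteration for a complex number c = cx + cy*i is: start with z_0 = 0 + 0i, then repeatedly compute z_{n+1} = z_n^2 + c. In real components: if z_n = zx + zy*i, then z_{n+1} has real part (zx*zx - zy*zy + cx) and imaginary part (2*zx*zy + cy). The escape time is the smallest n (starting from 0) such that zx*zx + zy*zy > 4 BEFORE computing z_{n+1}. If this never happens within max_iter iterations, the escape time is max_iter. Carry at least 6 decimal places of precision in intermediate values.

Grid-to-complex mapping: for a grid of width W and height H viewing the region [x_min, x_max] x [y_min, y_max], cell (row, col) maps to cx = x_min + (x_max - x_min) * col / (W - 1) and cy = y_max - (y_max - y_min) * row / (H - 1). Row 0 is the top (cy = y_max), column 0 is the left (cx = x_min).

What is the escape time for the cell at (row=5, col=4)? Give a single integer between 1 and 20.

z_0 = 0 + 0i, c = -1.1467 + -0.7550i
Iter 1: z = -1.1467 + -0.7550i, |z|^2 = 1.8849
Iter 2: z = -0.4018 + 0.9765i, |z|^2 = 1.1150
Iter 3: z = -1.9387 + -1.5398i, |z|^2 = 6.1294
Escaped at iteration 3

Answer: 3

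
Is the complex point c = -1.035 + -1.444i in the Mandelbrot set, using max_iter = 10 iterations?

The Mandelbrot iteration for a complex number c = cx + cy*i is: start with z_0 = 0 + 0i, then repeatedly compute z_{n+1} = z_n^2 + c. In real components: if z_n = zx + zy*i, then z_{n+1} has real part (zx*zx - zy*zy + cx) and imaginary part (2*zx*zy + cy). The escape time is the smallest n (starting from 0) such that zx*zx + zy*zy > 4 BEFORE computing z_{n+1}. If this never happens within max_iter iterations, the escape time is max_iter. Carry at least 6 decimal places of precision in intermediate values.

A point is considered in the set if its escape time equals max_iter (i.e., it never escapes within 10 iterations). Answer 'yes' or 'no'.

Answer: no

Derivation:
z_0 = 0 + 0i, c = -1.0350 + -1.4440i
Iter 1: z = -1.0350 + -1.4440i, |z|^2 = 3.1564
Iter 2: z = -2.0489 + 1.5451i, |z|^2 = 6.5853
Escaped at iteration 2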